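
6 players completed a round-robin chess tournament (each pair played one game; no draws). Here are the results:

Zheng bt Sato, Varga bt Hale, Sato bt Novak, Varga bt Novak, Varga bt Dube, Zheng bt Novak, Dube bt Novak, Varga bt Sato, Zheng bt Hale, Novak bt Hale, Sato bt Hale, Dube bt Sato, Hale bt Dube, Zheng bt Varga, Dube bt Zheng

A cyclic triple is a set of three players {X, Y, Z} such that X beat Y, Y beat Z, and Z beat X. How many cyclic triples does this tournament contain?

4

Win totals: Sato 2, Dube 3, Hale 1, Zheng 4, Varga 4, Novak 1.
A player with w wins dominates both others in C(w,2) triples; summing gives 1 + 3 + 0 + 6 + 6 + 0 = 16 transitive triples.
Total triples C(6,3) = 20, so cyclic triples = 20 − 16 = 4.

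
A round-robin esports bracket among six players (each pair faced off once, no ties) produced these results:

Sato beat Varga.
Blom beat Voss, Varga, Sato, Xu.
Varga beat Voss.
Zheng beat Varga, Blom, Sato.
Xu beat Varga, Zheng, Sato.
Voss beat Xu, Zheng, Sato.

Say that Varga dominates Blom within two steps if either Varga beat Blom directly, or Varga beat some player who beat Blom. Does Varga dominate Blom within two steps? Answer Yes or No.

Varga did not beat Blom directly.
Varga beat Voss, but each of them lost to Blom. No two-step path.

No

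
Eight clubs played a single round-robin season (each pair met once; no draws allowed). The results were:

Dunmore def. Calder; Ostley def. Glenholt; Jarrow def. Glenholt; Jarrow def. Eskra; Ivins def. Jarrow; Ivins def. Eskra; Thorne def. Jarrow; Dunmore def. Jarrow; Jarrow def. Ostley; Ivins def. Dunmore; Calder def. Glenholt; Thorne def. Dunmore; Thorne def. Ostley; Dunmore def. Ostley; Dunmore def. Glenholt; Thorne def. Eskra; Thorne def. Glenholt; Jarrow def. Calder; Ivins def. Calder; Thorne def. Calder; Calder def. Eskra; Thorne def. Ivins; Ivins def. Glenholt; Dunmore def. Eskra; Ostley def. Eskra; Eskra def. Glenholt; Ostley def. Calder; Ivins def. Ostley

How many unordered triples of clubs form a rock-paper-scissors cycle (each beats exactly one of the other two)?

Win totals: Ivins 6, Ostley 3, Dunmore 5, Calder 2, Glenholt 0, Eskra 1, Thorne 7, Jarrow 4.
A club with w wins dominates both others in C(w,2) triples; summing gives 15 + 3 + 10 + 1 + 0 + 0 + 21 + 6 = 56 transitive triples.
Total triples C(8,3) = 56, so cyclic triples = 56 − 56 = 0.

0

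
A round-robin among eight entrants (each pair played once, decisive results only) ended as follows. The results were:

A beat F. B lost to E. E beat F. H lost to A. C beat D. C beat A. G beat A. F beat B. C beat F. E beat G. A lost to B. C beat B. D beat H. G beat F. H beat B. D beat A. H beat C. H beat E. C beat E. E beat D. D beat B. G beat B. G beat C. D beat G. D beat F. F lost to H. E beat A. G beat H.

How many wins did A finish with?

2

A's results: beat F, H; lost to B, C, D, E, G.
That is 2 wins.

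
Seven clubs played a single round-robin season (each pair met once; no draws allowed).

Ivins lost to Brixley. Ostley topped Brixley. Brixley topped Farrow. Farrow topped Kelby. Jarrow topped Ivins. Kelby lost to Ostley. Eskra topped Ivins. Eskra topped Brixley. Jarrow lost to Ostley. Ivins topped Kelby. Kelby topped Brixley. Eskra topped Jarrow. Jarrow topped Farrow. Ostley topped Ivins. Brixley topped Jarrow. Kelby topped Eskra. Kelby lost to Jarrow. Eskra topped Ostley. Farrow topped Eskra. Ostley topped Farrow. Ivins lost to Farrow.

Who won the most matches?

Win totals: Jarrow 3, Kelby 2, Ivins 1, Ostley 5, Eskra 4, Farrow 3, Brixley 3.
Ostley leads with 5 wins (next highest: 4).

Ostley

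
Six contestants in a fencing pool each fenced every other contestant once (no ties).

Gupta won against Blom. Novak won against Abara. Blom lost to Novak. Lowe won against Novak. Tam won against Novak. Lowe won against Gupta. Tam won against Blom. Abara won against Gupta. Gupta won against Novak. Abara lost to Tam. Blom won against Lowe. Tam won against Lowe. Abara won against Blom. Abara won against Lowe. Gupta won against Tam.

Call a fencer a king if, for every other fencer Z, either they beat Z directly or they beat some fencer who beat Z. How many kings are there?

4

Blom cannot reach Abara, Tam in two steps.
Abara reaches everyone (king).
Gupta reaches everyone (king).
Lowe reaches everyone (king).
Tam reaches everyone (king).
Novak cannot reach Tam in two steps.
Kings: Abara, Gupta, Lowe, Tam — 4.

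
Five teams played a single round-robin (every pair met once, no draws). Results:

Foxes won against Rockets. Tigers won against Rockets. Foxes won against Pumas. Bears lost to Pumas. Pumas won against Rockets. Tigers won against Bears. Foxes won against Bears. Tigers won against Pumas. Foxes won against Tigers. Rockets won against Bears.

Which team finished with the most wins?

Foxes

Win totals: Tigers 3, Bears 0, Pumas 2, Rockets 1, Foxes 4.
Foxes leads with 4 wins (next highest: 3).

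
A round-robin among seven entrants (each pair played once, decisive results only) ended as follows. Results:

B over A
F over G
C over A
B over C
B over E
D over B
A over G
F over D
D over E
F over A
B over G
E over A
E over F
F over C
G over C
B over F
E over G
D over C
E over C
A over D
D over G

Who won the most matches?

B

Win totals: A 2, B 5, C 1, D 4, E 4, F 4, G 1.
B leads with 5 wins (next highest: 4).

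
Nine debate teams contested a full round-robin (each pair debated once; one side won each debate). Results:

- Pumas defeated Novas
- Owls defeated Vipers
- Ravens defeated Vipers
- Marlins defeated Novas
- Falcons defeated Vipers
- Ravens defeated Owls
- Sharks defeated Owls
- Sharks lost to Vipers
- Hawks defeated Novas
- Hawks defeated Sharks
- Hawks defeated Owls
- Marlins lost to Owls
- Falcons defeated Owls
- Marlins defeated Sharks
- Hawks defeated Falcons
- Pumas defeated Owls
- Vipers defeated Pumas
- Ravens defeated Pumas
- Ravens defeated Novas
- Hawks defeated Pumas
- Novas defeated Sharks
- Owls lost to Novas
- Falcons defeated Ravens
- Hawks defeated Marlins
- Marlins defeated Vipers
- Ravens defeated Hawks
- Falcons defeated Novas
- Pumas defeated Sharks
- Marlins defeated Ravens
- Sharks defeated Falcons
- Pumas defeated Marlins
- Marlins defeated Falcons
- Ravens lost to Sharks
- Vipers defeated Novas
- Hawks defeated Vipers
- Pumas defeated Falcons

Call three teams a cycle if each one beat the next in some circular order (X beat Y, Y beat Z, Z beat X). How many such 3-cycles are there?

Win totals: Novas 2, Marlins 5, Owls 2, Falcons 4, Ravens 5, Pumas 5, Sharks 3, Vipers 3, Hawks 7.
A team with w wins dominates both others in C(w,2) triples; summing gives 1 + 10 + 1 + 6 + 10 + 10 + 3 + 3 + 21 = 65 transitive triples.
Total triples C(9,3) = 84, so cyclic triples = 84 − 65 = 19.

19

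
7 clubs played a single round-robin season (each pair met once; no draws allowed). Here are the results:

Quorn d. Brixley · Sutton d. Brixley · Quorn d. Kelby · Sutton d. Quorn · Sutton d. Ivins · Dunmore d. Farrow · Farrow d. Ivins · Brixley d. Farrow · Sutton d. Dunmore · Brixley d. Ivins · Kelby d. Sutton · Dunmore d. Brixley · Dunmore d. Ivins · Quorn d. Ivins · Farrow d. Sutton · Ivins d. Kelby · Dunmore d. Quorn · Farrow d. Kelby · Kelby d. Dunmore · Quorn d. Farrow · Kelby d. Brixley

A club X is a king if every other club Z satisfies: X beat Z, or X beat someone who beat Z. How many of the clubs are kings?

5

Brixley cannot reach Dunmore, Quorn in two steps.
Sutton reaches everyone (king).
Dunmore reaches everyone (king).
Ivins cannot reach Quorn, Farrow in two steps.
Quorn reaches everyone (king).
Farrow reaches everyone (king).
Kelby reaches everyone (king).
Kings: Sutton, Dunmore, Quorn, Farrow, Kelby — 5.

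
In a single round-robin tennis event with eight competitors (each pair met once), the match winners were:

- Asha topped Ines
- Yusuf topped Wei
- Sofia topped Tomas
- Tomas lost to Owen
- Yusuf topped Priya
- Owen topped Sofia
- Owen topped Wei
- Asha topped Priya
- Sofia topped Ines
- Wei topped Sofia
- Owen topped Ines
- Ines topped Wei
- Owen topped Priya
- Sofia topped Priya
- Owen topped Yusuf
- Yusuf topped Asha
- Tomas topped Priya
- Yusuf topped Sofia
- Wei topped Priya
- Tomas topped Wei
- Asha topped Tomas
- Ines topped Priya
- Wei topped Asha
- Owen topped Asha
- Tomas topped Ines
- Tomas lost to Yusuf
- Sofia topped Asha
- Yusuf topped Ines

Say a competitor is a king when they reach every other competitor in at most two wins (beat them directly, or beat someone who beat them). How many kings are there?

Yusuf cannot reach Owen in two steps.
Tomas cannot reach Yusuf, Owen in two steps.
Owen reaches everyone (king).
Sofia cannot reach Yusuf, Owen in two steps.
Priya cannot reach Yusuf, Tomas, Owen, Sofia, Ines, Wei, Asha in two steps.
Ines cannot reach Yusuf, Tomas, Owen in two steps.
Wei cannot reach Yusuf, Owen in two steps.
Asha cannot reach Yusuf, Owen, Sofia in two steps.
Kings: Owen — 1.

1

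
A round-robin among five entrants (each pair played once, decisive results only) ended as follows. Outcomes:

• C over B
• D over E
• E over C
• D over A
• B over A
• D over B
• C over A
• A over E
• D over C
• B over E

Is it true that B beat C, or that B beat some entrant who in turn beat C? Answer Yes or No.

B did not beat C directly.
B beat A, E. Of those, E beat C.

Yes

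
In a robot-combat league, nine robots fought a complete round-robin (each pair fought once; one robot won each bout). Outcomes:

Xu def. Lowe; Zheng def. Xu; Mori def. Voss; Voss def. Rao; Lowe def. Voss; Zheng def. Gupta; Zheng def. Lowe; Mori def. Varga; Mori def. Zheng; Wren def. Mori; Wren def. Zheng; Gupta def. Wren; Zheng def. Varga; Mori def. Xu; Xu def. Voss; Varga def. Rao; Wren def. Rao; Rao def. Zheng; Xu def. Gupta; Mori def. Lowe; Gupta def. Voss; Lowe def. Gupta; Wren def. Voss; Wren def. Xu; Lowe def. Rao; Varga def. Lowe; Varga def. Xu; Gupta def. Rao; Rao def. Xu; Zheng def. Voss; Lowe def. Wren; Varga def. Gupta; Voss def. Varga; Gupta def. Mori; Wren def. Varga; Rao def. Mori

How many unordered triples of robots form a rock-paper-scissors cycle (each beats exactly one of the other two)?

24

Win totals: Wren 6, Zheng 5, Varga 4, Voss 2, Xu 3, Mori 5, Gupta 4, Rao 3, Lowe 4.
A robot with w wins dominates both others in C(w,2) triples; summing gives 15 + 10 + 6 + 1 + 3 + 10 + 6 + 3 + 6 = 60 transitive triples.
Total triples C(9,3) = 84, so cyclic triples = 84 − 60 = 24.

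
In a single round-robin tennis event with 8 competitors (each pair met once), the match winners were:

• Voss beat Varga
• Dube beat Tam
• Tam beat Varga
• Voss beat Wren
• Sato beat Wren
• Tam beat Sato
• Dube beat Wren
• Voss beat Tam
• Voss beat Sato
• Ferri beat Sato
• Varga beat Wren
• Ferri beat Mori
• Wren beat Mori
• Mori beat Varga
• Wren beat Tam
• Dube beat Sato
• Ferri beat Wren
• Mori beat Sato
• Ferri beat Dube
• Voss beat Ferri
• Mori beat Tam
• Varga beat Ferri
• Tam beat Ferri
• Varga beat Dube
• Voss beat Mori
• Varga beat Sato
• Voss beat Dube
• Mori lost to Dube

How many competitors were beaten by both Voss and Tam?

Voss beat: Ferri, Dube, Varga, Sato, Wren, Mori, Tam.
Tam beat: Ferri, Varga, Sato.
Both beat: Ferri, Varga, Sato — 3.

3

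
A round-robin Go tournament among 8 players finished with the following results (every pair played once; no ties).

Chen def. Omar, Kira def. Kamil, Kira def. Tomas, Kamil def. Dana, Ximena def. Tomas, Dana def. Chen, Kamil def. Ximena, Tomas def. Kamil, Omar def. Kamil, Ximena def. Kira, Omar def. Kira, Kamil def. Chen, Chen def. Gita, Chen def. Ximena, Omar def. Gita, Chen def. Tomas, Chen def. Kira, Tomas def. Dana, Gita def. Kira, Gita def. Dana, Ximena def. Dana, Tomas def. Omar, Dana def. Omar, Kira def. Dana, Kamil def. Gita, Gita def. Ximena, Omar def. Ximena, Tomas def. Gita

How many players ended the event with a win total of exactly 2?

1

Win totals: Kira 3, Tomas 4, Ximena 3, Omar 4, Dana 2, Kamil 4, Gita 3, Chen 5.
Exactly 2: Dana — 1 player.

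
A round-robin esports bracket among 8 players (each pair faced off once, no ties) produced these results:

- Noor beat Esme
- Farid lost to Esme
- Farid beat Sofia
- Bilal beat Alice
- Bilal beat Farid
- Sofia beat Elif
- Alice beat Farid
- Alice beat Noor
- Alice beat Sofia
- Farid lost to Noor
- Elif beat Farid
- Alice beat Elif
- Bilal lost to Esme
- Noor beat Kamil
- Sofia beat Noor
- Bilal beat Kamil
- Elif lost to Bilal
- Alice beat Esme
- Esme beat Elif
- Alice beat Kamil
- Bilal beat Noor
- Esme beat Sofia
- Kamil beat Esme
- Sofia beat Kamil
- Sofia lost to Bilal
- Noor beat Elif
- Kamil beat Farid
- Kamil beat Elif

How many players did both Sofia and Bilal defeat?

3

Sofia beat: Kamil, Noor, Elif.
Bilal beat: Kamil, Noor, Farid, Sofia, Elif, Alice.
Both beat: Kamil, Noor, Elif — 3.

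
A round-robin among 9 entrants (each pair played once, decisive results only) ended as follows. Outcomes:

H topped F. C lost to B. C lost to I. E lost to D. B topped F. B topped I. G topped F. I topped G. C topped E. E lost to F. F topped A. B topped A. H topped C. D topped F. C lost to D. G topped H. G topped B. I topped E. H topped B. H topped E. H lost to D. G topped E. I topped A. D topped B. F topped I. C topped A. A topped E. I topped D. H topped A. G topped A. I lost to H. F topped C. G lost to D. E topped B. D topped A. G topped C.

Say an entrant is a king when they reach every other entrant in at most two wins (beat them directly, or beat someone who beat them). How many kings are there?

3

A cannot reach C, D, F, G, H, I in two steps.
B cannot reach H in two steps.
C cannot reach D, F, G, H, I in two steps.
D reaches everyone (king).
E cannot reach D, G, H in two steps.
F cannot reach H in two steps.
G cannot reach D in two steps.
H reaches everyone (king).
I reaches everyone (king).
Kings: D, H, I — 3.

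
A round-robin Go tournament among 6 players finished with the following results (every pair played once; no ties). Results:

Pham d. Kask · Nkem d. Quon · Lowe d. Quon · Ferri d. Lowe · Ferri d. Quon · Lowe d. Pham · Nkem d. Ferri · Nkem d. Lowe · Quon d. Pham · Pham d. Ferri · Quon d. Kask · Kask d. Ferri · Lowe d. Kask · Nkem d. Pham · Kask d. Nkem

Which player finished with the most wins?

Win totals: Ferri 2, Pham 2, Lowe 3, Nkem 4, Quon 2, Kask 2.
Nkem leads with 4 wins (next highest: 3).

Nkem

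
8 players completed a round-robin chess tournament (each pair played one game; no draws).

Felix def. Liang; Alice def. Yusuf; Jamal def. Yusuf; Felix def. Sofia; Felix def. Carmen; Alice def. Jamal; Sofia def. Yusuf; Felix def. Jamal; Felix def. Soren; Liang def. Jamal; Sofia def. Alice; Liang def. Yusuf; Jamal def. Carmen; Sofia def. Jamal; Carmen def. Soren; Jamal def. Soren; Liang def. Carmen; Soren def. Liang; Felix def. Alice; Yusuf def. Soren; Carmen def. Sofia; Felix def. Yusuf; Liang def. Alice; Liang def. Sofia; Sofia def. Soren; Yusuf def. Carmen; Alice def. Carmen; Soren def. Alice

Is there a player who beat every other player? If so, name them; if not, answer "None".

Felix has 7 wins out of 7 opponents — a perfect record.

Felix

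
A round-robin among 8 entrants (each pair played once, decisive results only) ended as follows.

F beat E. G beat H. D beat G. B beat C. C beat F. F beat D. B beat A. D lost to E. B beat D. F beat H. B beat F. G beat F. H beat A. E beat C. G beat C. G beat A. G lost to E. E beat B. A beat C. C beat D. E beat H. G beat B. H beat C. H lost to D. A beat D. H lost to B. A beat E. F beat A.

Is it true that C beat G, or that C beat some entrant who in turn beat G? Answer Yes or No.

C did not beat G directly.
C beat D, F. Of those, D beat G.

Yes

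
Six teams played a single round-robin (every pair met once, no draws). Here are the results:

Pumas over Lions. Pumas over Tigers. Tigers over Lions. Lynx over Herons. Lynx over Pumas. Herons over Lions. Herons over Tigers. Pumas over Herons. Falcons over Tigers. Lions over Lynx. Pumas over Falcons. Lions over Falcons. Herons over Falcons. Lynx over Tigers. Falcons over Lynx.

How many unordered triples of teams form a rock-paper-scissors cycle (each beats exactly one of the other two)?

Of the C(6,3) = 20 triples, the cyclic ones are: {Lynx, Tigers, Lions}; {Lynx, Lions, Pumas}; {Lynx, Lions, Herons}; {Lynx, Pumas, Falcons}; {Lynx, Herons, Falcons}; {Tigers, Lions, Falcons}.
That is 6.

6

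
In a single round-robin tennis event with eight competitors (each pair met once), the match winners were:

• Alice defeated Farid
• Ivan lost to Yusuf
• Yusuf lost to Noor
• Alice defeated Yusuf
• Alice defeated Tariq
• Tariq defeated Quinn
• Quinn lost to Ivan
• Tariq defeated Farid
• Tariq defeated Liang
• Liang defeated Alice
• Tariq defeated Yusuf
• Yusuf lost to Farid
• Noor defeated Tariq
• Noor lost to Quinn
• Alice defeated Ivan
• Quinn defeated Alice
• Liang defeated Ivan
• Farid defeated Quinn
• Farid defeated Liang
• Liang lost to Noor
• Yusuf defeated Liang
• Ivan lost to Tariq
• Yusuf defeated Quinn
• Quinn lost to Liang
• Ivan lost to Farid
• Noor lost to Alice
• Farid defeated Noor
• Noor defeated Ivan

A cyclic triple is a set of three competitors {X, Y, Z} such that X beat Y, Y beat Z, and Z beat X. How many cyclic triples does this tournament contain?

13

Win totals: Noor 4, Quinn 2, Tariq 5, Alice 5, Yusuf 3, Ivan 1, Liang 3, Farid 5.
A competitor with w wins dominates both others in C(w,2) triples; summing gives 6 + 1 + 10 + 10 + 3 + 0 + 3 + 10 = 43 transitive triples.
Total triples C(8,3) = 56, so cyclic triples = 56 − 43 = 13.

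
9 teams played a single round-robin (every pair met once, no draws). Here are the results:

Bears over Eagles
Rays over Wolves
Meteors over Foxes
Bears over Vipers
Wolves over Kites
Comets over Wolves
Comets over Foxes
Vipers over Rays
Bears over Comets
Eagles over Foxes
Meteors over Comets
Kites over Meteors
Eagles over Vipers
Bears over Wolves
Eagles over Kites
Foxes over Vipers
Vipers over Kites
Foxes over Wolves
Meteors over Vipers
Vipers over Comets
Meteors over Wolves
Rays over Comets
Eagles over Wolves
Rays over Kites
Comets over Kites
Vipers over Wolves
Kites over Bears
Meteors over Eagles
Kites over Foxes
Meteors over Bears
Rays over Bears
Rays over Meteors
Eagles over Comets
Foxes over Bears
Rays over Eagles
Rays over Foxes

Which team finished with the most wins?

Win totals: Comets 3, Kites 3, Rays 7, Bears 4, Wolves 1, Meteors 6, Foxes 3, Vipers 4, Eagles 5.
Rays leads with 7 wins (next highest: 6).

Rays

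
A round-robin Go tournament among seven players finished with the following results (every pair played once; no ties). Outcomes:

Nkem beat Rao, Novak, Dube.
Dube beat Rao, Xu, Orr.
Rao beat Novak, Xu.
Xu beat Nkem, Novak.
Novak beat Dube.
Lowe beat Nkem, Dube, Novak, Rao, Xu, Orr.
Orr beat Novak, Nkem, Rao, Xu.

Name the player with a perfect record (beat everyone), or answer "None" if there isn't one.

Lowe

Lowe has 6 wins out of 6 opponents — a perfect record.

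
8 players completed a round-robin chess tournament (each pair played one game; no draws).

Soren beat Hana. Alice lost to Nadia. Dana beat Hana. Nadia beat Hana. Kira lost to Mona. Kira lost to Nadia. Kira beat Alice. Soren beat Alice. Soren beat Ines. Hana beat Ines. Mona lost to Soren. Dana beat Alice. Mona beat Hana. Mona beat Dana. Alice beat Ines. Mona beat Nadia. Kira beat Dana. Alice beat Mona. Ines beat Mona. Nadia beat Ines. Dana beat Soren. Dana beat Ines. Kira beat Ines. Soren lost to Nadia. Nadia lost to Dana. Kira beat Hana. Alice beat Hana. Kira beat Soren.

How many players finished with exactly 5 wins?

3

Win totals: Soren 4, Nadia 5, Mona 4, Alice 3, Kira 5, Dana 5, Ines 1, Hana 1.
Exactly 5: Nadia, Kira, Dana — 3 players.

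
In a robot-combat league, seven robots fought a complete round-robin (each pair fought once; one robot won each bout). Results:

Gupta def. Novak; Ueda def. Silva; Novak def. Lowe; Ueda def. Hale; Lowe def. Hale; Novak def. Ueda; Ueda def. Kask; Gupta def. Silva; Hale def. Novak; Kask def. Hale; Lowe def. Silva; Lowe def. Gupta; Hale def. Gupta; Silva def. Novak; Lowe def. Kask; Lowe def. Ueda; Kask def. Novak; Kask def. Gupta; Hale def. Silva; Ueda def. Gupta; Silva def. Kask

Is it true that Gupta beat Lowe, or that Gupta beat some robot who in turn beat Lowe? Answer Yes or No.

Gupta did not beat Lowe directly.
Gupta beat Novak, Silva. Of those, Novak beat Lowe.

Yes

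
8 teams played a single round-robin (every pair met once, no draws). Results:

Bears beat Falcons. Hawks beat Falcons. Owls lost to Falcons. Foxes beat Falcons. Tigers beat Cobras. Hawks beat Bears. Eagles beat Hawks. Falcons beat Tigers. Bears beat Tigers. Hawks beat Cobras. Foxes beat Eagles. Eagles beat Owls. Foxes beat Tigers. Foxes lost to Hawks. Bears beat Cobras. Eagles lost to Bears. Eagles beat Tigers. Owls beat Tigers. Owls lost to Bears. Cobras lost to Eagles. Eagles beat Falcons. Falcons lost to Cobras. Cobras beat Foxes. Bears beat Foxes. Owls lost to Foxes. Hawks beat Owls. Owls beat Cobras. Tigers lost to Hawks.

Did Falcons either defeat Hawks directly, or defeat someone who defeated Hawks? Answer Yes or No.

Falcons did not beat Hawks directly.
Falcons beat Tigers, Owls, but each of them lost to Hawks. No two-step path.

No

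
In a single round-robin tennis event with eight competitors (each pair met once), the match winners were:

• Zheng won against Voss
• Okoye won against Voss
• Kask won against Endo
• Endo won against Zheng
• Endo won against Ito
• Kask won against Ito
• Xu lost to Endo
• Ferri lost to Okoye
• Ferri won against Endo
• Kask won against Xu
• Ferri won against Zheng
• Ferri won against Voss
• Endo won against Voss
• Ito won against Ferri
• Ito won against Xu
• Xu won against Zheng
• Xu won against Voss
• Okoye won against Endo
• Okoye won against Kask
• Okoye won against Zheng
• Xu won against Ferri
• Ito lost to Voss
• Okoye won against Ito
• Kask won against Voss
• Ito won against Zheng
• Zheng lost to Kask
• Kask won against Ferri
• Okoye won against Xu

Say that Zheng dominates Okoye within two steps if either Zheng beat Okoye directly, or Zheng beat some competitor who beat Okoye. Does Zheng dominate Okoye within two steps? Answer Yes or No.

No

Zheng did not beat Okoye directly.
Zheng beat Voss, but each of them lost to Okoye. No two-step path.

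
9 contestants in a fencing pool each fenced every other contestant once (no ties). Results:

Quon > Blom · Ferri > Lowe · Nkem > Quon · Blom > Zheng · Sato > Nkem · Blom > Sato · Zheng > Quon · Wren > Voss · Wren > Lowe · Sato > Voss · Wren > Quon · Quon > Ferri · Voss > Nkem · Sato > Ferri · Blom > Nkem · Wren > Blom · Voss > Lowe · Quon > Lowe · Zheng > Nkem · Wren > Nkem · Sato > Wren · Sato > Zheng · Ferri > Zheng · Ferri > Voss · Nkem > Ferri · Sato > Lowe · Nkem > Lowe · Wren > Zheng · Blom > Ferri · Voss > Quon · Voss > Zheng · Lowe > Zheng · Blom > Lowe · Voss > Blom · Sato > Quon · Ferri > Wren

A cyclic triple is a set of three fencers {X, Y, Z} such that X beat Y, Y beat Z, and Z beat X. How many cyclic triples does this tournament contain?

Win totals: Ferri 4, Blom 5, Wren 6, Nkem 3, Sato 7, Zheng 2, Lowe 1, Voss 5, Quon 3.
A fencer with w wins dominates both others in C(w,2) triples; summing gives 6 + 10 + 15 + 3 + 21 + 1 + 0 + 10 + 3 = 69 transitive triples.
Total triples C(9,3) = 84, so cyclic triples = 84 − 69 = 15.

15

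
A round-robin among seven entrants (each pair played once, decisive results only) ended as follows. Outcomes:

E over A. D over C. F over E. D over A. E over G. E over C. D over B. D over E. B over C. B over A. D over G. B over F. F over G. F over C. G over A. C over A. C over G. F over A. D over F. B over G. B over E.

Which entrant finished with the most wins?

D

Win totals: A 0, B 5, C 2, D 6, E 3, F 4, G 1.
D leads with 6 wins (next highest: 5).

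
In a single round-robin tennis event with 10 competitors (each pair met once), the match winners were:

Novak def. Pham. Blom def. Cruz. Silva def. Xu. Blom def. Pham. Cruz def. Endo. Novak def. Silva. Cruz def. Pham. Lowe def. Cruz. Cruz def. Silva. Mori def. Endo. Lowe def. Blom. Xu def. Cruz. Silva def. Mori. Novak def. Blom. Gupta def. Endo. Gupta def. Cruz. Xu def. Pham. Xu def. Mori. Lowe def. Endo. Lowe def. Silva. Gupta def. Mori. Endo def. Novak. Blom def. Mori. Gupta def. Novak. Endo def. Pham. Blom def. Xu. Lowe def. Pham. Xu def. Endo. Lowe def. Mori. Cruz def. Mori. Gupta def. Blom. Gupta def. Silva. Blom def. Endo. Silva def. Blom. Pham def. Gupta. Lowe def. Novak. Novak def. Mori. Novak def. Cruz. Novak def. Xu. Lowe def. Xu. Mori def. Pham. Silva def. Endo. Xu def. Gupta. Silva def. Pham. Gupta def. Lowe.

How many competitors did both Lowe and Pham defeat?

Lowe beat: Mori, Blom, Cruz, Pham, Silva, Xu, Novak, Endo.
Pham beat: Gupta.
No one was beaten by both.

0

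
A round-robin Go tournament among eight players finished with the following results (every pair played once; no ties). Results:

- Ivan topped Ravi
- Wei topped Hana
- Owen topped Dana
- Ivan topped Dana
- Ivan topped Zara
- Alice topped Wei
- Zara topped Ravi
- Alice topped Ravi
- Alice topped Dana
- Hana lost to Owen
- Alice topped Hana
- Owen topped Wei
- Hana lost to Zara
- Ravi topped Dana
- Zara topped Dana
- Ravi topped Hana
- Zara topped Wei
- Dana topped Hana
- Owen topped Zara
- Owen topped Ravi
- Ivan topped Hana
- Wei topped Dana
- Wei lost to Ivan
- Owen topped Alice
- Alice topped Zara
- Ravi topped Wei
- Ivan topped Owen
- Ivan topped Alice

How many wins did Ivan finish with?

7

Ivan's results: beat Hana, Wei, Owen, Zara, Dana, Alice, Ravi; lost to no one.
That is 7 wins.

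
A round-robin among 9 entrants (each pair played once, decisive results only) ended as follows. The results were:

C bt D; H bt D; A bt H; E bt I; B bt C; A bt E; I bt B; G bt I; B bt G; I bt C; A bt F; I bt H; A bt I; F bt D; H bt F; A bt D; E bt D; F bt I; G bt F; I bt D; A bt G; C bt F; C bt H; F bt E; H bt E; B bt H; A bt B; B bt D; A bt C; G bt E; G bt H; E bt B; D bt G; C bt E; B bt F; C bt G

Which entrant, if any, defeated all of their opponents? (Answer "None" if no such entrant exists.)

A has 8 wins out of 8 opponents — a perfect record.

A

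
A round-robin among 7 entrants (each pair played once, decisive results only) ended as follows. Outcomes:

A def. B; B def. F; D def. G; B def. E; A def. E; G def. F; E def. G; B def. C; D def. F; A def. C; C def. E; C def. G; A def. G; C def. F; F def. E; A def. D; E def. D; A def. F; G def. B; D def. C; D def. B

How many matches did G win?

2

G's results: beat B, F; lost to A, C, D, E.
That is 2 wins.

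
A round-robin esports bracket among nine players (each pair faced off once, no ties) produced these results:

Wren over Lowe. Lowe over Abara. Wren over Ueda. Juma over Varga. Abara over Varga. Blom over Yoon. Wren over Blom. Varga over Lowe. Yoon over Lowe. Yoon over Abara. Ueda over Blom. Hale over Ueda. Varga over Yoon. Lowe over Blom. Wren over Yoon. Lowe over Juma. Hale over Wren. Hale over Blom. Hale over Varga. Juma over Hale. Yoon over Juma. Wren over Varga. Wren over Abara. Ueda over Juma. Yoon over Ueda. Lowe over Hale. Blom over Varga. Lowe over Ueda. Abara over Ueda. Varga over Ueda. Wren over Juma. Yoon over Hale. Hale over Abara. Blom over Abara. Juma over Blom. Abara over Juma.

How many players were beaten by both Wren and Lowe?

Wren beat: Juma, Lowe, Abara, Varga, Blom, Yoon, Ueda.
Lowe beat: Juma, Abara, Blom, Hale, Ueda.
Both beat: Juma, Abara, Blom, Ueda — 4.

4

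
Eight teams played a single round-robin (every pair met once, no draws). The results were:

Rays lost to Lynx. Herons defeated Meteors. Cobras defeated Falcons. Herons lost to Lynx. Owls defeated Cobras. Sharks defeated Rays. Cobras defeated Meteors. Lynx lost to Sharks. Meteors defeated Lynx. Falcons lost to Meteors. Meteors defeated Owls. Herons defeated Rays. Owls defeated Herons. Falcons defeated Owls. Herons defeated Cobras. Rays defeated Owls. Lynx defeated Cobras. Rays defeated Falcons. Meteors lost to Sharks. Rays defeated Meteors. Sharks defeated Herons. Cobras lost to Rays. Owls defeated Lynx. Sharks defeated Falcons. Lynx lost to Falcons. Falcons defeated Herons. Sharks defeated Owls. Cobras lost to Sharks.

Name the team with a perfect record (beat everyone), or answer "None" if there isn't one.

Sharks has 7 wins out of 7 opponents — a perfect record.

Sharks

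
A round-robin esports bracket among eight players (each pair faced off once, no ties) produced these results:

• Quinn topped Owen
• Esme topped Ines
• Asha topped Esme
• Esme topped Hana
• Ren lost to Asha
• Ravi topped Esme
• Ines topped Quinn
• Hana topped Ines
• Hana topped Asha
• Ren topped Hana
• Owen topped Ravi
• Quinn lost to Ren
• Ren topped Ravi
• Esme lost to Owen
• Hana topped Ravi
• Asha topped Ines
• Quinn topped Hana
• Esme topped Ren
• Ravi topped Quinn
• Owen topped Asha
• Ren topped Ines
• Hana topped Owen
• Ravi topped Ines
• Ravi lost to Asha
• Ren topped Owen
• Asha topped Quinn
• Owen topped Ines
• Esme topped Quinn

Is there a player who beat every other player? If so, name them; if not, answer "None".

Highest win total is Ren with 5 (out of 7 possible).
Ren lost to Asha, Esme, so no player went undefeated.

None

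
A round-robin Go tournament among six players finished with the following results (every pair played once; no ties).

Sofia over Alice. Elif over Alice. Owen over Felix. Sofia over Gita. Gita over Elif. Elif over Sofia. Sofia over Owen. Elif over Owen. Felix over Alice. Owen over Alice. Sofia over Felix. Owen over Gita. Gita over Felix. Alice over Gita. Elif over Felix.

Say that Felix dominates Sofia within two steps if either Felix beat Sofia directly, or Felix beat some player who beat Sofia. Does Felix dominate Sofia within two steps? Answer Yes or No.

Felix did not beat Sofia directly.
Felix beat Alice, but each of them lost to Sofia. No two-step path.

No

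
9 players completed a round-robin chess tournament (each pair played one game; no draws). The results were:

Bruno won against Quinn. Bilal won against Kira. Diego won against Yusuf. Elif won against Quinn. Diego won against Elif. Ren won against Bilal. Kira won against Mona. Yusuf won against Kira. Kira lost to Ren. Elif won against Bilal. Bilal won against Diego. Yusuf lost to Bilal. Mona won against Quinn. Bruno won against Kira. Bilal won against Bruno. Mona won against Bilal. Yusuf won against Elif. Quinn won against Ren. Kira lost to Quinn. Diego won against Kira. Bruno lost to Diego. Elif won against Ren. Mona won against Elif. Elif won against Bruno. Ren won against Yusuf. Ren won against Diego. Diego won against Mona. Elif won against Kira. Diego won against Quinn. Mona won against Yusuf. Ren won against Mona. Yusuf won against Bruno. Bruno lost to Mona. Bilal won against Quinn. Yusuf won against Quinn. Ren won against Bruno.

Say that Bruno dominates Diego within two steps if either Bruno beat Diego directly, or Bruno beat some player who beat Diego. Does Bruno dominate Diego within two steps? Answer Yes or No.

Bruno did not beat Diego directly.
Bruno beat Quinn, Kira, but each of them lost to Diego. No two-step path.

No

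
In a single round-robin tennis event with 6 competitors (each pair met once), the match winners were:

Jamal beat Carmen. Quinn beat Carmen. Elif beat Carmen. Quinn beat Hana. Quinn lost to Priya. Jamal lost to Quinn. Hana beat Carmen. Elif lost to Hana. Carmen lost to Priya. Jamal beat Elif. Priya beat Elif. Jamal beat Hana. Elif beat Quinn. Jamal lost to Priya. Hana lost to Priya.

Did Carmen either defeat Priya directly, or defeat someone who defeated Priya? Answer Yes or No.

No

Carmen did not beat Priya directly.
Carmen beat no one, so there is no intermediate competitor.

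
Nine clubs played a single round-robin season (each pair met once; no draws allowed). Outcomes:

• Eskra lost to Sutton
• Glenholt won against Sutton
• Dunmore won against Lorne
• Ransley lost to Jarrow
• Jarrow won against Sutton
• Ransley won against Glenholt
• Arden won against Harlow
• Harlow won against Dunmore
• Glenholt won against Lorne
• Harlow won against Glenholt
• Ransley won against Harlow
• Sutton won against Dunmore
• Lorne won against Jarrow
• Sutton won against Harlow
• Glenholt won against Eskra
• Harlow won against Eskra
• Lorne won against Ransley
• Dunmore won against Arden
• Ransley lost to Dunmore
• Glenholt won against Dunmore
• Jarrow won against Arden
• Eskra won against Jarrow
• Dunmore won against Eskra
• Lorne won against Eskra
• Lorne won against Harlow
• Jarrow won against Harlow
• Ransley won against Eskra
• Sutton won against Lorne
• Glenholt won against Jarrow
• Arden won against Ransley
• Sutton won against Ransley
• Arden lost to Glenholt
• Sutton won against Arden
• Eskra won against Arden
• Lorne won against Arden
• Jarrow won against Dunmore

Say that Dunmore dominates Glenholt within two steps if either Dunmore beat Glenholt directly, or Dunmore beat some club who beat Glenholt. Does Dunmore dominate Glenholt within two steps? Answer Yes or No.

Dunmore did not beat Glenholt directly.
Dunmore beat Eskra, Lorne, Arden, Ransley. Of those, Ransley beat Glenholt.

Yes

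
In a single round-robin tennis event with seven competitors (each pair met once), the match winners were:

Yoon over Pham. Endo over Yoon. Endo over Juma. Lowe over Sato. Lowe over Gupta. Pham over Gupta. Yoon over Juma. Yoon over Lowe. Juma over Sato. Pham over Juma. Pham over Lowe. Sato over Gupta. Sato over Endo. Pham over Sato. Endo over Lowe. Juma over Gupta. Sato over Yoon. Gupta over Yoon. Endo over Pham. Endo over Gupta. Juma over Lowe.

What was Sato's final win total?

3

Sato's results: beat Yoon, Endo, Gupta; lost to Pham, Juma, Lowe.
That is 3 wins.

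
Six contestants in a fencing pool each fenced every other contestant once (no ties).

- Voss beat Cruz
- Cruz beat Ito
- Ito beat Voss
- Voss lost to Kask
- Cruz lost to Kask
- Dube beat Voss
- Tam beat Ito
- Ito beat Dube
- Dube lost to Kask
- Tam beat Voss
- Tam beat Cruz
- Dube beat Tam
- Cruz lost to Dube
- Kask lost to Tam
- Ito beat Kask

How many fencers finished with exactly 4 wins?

1

Win totals: Dube 3, Ito 3, Voss 1, Tam 4, Cruz 1, Kask 3.
Exactly 4: Tam — 1 fencer.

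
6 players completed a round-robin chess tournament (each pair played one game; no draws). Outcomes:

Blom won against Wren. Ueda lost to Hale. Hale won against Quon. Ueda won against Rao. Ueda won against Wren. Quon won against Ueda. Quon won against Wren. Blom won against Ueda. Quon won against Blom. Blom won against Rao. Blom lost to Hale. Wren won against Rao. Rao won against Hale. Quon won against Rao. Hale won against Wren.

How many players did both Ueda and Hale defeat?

Ueda beat: Rao, Wren.
Hale beat: Blom, Wren, Ueda, Quon.
Both beat: Wren — 1.

1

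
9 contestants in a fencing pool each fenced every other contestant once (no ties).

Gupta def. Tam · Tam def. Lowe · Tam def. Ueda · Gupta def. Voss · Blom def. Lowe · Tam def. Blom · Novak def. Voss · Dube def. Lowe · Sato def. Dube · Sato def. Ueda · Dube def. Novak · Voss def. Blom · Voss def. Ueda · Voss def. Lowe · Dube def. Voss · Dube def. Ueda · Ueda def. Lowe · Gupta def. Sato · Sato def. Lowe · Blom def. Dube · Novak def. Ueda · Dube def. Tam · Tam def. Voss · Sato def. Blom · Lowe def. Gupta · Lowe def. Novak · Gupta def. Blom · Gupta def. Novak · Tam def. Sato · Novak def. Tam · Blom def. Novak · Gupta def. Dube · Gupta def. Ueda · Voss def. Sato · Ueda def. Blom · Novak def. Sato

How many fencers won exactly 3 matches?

Win totals: Sato 4, Novak 4, Ueda 2, Blom 3, Gupta 7, Voss 4, Dube 5, Lowe 2, Tam 5.
Exactly 3: Blom — 1 fencer.

1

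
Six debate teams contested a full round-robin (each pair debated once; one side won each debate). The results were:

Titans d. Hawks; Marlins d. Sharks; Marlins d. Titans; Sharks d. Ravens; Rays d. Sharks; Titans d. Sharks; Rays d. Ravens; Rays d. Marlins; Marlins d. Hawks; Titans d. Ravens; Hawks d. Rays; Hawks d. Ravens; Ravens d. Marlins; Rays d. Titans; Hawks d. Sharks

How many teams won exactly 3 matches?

3

Win totals: Marlins 3, Rays 4, Sharks 1, Ravens 1, Hawks 3, Titans 3.
Exactly 3: Marlins, Hawks, Titans — 3 teams.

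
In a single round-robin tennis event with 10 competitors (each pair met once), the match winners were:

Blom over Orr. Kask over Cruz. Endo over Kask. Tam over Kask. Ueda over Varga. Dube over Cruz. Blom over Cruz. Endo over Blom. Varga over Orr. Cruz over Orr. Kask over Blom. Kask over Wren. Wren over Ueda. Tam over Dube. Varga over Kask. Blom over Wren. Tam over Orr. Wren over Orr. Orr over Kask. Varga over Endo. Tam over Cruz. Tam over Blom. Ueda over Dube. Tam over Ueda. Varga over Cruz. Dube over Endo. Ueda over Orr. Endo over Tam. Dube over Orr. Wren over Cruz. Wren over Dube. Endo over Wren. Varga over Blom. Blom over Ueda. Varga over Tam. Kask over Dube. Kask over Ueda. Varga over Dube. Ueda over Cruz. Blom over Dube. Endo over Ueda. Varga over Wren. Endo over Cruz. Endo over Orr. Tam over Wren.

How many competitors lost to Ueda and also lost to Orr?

Ueda beat: Cruz, Dube, Orr, Varga.
Orr beat: Kask.
No one was beaten by both.

0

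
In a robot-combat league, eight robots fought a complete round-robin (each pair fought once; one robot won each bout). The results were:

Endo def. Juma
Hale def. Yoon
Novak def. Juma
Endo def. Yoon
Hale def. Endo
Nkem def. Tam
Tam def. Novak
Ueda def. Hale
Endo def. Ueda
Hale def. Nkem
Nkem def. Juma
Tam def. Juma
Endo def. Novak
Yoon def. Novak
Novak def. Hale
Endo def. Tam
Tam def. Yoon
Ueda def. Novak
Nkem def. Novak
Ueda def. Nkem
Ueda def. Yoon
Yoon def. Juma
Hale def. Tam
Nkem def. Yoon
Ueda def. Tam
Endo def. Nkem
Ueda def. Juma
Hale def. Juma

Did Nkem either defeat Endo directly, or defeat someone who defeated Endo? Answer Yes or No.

No

Nkem did not beat Endo directly.
Nkem beat Yoon, Tam, Novak, Juma, but each of them lost to Endo. No two-step path.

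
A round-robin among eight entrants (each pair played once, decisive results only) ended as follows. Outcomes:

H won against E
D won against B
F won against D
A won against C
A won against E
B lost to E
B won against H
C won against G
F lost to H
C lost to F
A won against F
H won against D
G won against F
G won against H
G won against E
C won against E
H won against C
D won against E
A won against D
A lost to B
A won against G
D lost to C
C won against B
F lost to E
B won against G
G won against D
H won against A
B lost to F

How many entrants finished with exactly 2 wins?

2

Win totals: A 5, B 3, C 4, D 2, E 2, F 3, G 4, H 5.
Exactly 2: D, E — 2 entrants.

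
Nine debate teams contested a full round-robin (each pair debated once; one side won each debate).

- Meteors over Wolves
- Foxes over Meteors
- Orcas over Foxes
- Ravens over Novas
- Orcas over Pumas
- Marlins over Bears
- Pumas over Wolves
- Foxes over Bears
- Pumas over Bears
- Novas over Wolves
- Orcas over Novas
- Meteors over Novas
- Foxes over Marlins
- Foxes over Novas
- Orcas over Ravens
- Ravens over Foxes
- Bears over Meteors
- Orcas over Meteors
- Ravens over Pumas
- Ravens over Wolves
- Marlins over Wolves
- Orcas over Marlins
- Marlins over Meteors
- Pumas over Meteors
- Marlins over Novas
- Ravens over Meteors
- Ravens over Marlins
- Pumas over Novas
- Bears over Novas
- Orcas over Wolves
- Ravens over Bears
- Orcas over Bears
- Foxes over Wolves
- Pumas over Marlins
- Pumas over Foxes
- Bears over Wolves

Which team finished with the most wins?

Win totals: Foxes 5, Wolves 0, Ravens 7, Orcas 8, Novas 1, Bears 3, Pumas 6, Meteors 2, Marlins 4.
Orcas leads with 8 wins (next highest: 7).

Orcas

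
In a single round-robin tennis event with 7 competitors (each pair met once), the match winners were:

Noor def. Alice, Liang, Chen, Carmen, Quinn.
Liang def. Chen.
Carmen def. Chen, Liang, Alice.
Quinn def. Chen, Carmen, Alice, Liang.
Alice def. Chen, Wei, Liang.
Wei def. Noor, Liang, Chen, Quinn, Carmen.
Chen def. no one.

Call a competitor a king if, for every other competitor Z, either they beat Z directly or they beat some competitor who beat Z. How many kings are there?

Quinn cannot reach Noor in two steps.
Liang cannot reach Quinn, Wei, Carmen, Noor, Alice in two steps.
Chen cannot reach Quinn, Liang, Wei, Carmen, Noor, Alice in two steps.
Wei reaches everyone (king).
Carmen cannot reach Quinn, Noor in two steps.
Noor reaches everyone (king).
Alice reaches everyone (king).
Kings: Wei, Noor, Alice — 3.

3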